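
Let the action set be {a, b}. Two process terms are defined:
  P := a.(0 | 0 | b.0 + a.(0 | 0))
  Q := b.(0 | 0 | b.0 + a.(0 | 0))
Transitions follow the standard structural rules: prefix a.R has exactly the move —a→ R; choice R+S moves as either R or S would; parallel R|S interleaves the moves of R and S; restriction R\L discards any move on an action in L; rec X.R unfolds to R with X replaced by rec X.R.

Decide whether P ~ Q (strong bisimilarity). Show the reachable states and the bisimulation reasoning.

Reachable graph of P (4 states):
  p0 = a.(0 | 0 | b.0 + a.(0 | 0)) ⊢ —a→ p1
  p1 = 0 | 0 | b.0 + a.(0 | 0) ⊢ —a→ p2, —b→ p3
  p2 = 0 | 0 ⊢ (no moves)
  p3 = 0 | 0 | 0 ⊢ (no moves)
Reachable graph of Q (4 states):
  q0 = b.(0 | 0 | b.0 + a.(0 | 0)) ⊢ —b→ q1
  q1 = 0 | 0 | b.0 + a.(0 | 0) ⊢ —a→ q2, —b→ q3
  q2 = 0 | 0 ⊢ (no moves)
  q3 = 0 | 0 | 0 ⊢ (no moves)
Coarsest stable partition (strong bisimilarity classes):
  B0 = {p0}
  B1 = {p1, q1}
  B2 = {p2, p3, q2, q3}
  B3 = {q0}
p0 ∈ B0, q0 ∈ B3 → different blocks

P ≁ Q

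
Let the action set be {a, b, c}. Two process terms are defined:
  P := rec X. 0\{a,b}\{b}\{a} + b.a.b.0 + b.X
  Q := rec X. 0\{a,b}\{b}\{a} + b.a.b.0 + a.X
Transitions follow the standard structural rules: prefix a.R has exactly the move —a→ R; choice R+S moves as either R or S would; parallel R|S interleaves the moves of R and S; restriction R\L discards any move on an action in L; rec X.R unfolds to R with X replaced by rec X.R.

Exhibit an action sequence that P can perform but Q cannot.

Reachable graph of P (4 states):
  p0 = rec X. 0\{a,b}\{b}\{a} + b.a.b.0 + b.X ⊢ -b-> p0, -b-> p1
  p1 = a.b.0 ⊢ -a-> p2
  p2 = b.0 ⊢ -b-> p3
  p3 = 0 ⊢ (no moves)
Reachable graph of Q (4 states):
  q0 = rec X. 0\{a,b}\{b}\{a} + b.a.b.0 + a.X ⊢ -a-> q0, -b-> q1
  q1 = a.b.0 ⊢ -a-> q2
  q2 = b.0 ⊢ -b-> q3
  q3 = 0 ⊢ (no moves)
Trace ⟨bb⟩ through P, begin at {p0}:
  [1] b ⇒ {p0, p1}
  [2] b ⇒ {p0, p1}
  — P admits the full trace.
Trace ⟨bb⟩ through Q, begin at {q0}:
  [1] b ⇒ {q1}
  [2] b ⇒ no successor for Q

bb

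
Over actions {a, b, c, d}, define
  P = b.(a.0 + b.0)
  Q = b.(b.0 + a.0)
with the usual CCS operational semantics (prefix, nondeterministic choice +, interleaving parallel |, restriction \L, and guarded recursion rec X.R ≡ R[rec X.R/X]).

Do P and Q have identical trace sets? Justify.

traces(P) = traces(Q)

LTS(P): 3 reachable states
  u0 = b.(a.0 + b.0) | ··b··> u1
  u1 = a.0 + b.0 | ··a··> u2, ··b··> u2
  u2 = 0 | ∅
LTS(Q): 3 reachable states
  v0 = b.(b.0 + a.0) | ··b··> v1
  v1 = b.0 + a.0 | ··a··> v2, ··b··> v2
  v2 = 0 | ∅
Partition-refinement fixed point:
  B0 = {u0, v0}
  B1 = {u1, v1}
  B2 = {u2, v2}
u0 ∈ B0, v0 ∈ B0 → same block
Bisimilar ⇒ trace-equivalent.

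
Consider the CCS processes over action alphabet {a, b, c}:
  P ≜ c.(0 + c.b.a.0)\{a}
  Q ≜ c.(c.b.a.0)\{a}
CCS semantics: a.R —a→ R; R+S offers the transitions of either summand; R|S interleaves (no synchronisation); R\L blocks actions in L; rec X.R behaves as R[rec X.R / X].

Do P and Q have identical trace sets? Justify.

LTS(P): 4 reachable states
  p0 = c.(0 + c.b.a.0)\{a} → =c=> p1
  p1 = (0 + c.b.a.0)\{a} → =c=> p2
  p2 = (b.a.0)\{a} → =b=> p3
  p3 = (a.0)\{a} → ∅
LTS(Q): 4 reachable states
  q0 = c.(c.b.a.0)\{a} → =c=> q1
  q1 = (c.b.a.0)\{a} → =c=> q2
  q2 = (b.a.0)\{a} → =b=> q3
  q3 = (a.0)\{a} → ∅
Coarsest stable partition (strong bisimilarity classes):
  B0 = {p0, q0}
  B1 = {p1, q1}
  B2 = {p2, q2}
  B3 = {p3, q3}
p0 ∈ B0, q0 ∈ B0 → same block
Bisimilar ⇒ trace-equivalent.

YES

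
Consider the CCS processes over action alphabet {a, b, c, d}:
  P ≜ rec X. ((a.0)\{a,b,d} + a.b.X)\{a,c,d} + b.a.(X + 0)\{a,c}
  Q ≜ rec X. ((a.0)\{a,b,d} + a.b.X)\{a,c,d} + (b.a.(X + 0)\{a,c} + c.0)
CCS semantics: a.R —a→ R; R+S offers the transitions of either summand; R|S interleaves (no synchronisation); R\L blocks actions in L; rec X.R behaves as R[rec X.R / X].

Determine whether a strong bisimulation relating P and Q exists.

Reachable graph of P (4 states):
  s0 = rec X. ((a.0)\{a,b,d} + a.b.X)\{a,c,d} + b.a.(X + 0)\{a,c} | ··b··> s1
  s1 = a.((rec X. ((a.0)\{a,b,d} + a.b.X)\{a,c,d} + b.a.(X + 0)\{a,c}) + 0)\{a,c} | ··a··> s2
  s2 = ((rec X. ((a.0)\{a,b,d} + a.b.X)\{a,c,d} + b.a.(X + 0)\{a,c}) + 0)\{a,c} | ··b··> s3
  s3 = (a.((rec X. ((a.0)\{a,b,d} + a.b.X)\{a,c,d} + b.a.(X + 0)\{a,c}) + 0)\{a,c})\{a,c} | ·
Reachable graph of Q (5 states):
  t0 = rec X. ((a.0)\{a,b,d} + a.b.X)\{a,c,d} + (b.a.(X + 0)\{a,c} + c.0) | ··b··> t1, ··c··> t2
  t1 = a.((rec X. ((a.0)\{a,b,d} + a.b.X)\{a,c,d} + (b.a.(X + 0)\{a,c} + c.0)) + 0)\{a,c} | ··a··> t3
  t2 = 0 | ·
  t3 = ((rec X. ((a.0)\{a,b,d} + a.b.X)\{a,c,d} + (b.a.(X + 0)\{a,c} + c.0)) + 0)\{a,c} | ··b··> t4
  t4 = (a.((rec X. ((a.0)\{a,b,d} + a.b.X)\{a,c,d} + (b.a.(X + 0)\{a,c} + c.0)) + 0)\{a,c})\{a,c} | ·
Bisimilarity quotient blocks:
  B0 = {s0}
  B1 = {s1, t1}
  B2 = {s2, t3}
  B3 = {s3, t2, t4}
  B4 = {t0}
s0 ∈ B0, t0 ∈ B4 → different blocks

NO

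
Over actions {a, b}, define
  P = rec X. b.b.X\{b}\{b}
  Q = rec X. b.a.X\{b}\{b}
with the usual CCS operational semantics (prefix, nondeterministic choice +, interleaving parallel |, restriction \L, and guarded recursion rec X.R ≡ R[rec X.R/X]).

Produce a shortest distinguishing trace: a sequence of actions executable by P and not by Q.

Reachable graph of P (3 states):
  m0 = rec X. b.b.X\{b}\{b} ⊢ --b--▸ m1
  m1 = b.(rec X. b.b.X\{b}\{b})\{b}\{b} ⊢ --b--▸ m2
  m2 = (rec X. b.b.X\{b}\{b})\{b}\{b} ⊢ stopped
Reachable graph of Q (3 states):
  n0 = rec X. b.a.X\{b}\{b} ⊢ --b--▸ n1
  n1 = a.(rec X. b.a.X\{b}\{b})\{b}\{b} ⊢ --a--▸ n2
  n2 = (rec X. b.a.X\{b}\{b})\{b}\{b} ⊢ stopped
Run σ = ⟨bb⟩ on P: start {m0}
  step 1 (b): {m1}
  step 2 (b): {m2}
  ✓ P
Run σ = ⟨bb⟩ on Q: start {n0}
  step 1 (b): {n1}
  step 2 (b): ∅ (Q stuck)

bb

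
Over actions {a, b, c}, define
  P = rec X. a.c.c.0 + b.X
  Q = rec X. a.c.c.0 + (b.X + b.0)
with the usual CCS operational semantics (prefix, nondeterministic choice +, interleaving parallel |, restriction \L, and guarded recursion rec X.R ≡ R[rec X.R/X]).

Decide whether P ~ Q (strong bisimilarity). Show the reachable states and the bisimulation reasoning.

NO

Reachable graph of P (4 states):
  p0 = rec X. a.c.c.0 + b.X has moves ··a··> p1, ··b··> p0
  p1 = c.c.0 has moves ··c··> p2
  p2 = c.0 has moves ··c··> p3
  p3 = 0 has moves (no moves)
Reachable graph of Q (4 states):
  q0 = rec X. a.c.c.0 + (b.X + b.0) has moves ··a··> q1, ··b··> q0, ··b··> q2
  q1 = c.c.0 has moves ··c··> q3
  q2 = 0 has moves (no moves)
  q3 = c.0 has moves ··c··> q2
Partition-refinement fixed point:
  B0 = {p0}
  B1 = {p1, q1}
  B2 = {p2, q3}
  B3 = {p3, q2}
  B4 = {q0}
p0 ∈ B0, q0 ∈ B4 → different blocks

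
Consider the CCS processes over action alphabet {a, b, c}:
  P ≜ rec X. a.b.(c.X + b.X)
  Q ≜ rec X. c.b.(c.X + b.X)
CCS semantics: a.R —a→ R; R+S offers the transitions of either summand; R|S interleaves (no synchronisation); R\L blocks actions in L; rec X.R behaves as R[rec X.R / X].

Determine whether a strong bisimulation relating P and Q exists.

P ≁ Q

P's transition system — 3 states:
  p0 = rec X. a.b.(c.X + b.X) → -a-> p1
  p1 = b.(c.(rec X. a.b.(c.X + b.X)) + b.(rec X. a.b.(c.X + b.X))) → -b-> p2
  p2 = c.(rec X. a.b.(c.X + b.X)) + b.(rec X. a.b.(c.X + b.X)) → -b-> p0, -c-> p0
Q's transition system — 3 states:
  q0 = rec X. c.b.(c.X + b.X) → -c-> q1
  q1 = b.(c.(rec X. c.b.(c.X + b.X)) + b.(rec X. c.b.(c.X + b.X))) → -b-> q2
  q2 = c.(rec X. c.b.(c.X + b.X)) + b.(rec X. c.b.(c.X + b.X)) → -b-> q0, -c-> q0
Coarsest stable partition (strong bisimilarity classes):
  B0 = {p0}
  B1 = {p1}
  B2 = {p2}
  B3 = {q0}
  B4 = {q1}
  B5 = {q2}
p0 ∈ B0, q0 ∈ B3 → different blocks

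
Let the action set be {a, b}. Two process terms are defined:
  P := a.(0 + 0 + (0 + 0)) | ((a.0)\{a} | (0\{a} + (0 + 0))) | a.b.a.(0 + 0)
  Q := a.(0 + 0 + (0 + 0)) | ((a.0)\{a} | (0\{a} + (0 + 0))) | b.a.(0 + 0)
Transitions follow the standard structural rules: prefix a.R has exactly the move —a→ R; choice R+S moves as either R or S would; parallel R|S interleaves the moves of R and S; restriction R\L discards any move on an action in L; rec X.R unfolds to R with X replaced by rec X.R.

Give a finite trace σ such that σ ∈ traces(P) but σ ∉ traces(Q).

LTS(P): 8 reachable states
  s0 = a.(0 + 0 + (0 + 0)) | ((a.0)\{a} | (0\{a} + (0 + 0))) | a.b.a.(0 + 0) | --a--▸ s1, --a--▸ s2
  s1 = (0 + 0 + (0 + 0)) | ((a.0)\{a} | (0\{a} + (0 + 0))) | a.b.a.(0 + 0) | --a--▸ s3
  s2 = a.(0 + 0 + (0 + 0)) | ((a.0)\{a} | (0\{a} + (0 + 0))) | b.a.(0 + 0) | --a--▸ s3, --b--▸ s4
  s3 = (0 + 0 + (0 + 0)) | ((a.0)\{a} | (0\{a} + (0 + 0))) | b.a.(0 + 0) | --b--▸ s5
  s4 = a.(0 + 0 + (0 + 0)) | ((a.0)\{a} | (0\{a} + (0 + 0))) | a.(0 + 0) | --a--▸ s5, --a--▸ s6
  s5 = (0 + 0 + (0 + 0)) | ((a.0)\{a} | (0\{a} + (0 + 0))) | a.(0 + 0) | --a--▸ s7
  s6 = a.(0 + 0 + (0 + 0)) | ((a.0)\{a} | (0\{a} + (0 + 0))) | (0 + 0) | --a--▸ s7
  s7 = (0 + 0 + (0 + 0)) | ((a.0)\{a} | (0\{a} + (0 + 0))) | (0 + 0) | ·
LTS(Q): 6 reachable states
  t0 = a.(0 + 0 + (0 + 0)) | ((a.0)\{a} | (0\{a} + (0 + 0))) | b.a.(0 + 0) | --a--▸ t1, --b--▸ t2
  t1 = (0 + 0 + (0 + 0)) | ((a.0)\{a} | (0\{a} + (0 + 0))) | b.a.(0 + 0) | --b--▸ t3
  t2 = a.(0 + 0 + (0 + 0)) | ((a.0)\{a} | (0\{a} + (0 + 0))) | a.(0 + 0) | --a--▸ t3, --a--▸ t4
  t3 = (0 + 0 + (0 + 0)) | ((a.0)\{a} | (0\{a} + (0 + 0))) | a.(0 + 0) | --a--▸ t5
  t4 = a.(0 + 0 + (0 + 0)) | ((a.0)\{a} | (0\{a} + (0 + 0))) | (0 + 0) | --a--▸ t5
  t5 = (0 + 0 + (0 + 0)) | ((a.0)\{a} | (0\{a} + (0 + 0))) | (0 + 0) | ·
Run σ = ⟨aa⟩ on P: start {s0}
  after a @ step 1: {s1, s2}
  after a @ step 2: {s3}
  — P admits the full trace.
Run σ = ⟨aa⟩ on Q: start {t0}
  after a @ step 1: {t1}
  after a @ step 2: ∅ (Q stuck)

aa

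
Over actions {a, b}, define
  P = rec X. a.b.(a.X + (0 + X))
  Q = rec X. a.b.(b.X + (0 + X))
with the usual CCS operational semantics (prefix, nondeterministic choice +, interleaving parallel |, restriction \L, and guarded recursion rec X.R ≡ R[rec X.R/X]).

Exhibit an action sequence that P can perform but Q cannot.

P's transition system — 3 states:
  s0 = rec X. a.b.(a.X + (0 + X)) → --a--▸ s1
  s1 = b.(a.(rec X. a.b.(a.X + (0 + X))) + (0 + (rec X. a.b.(a.X + (0 + X))))) → --b--▸ s2
  s2 = a.(rec X. a.b.(a.X + (0 + X))) + (0 + (rec X. a.b.(a.X + (0 + X)))) → --a--▸ s0, --a--▸ s1
Q's transition system — 3 states:
  t0 = rec X. a.b.(b.X + (0 + X)) → --a--▸ t1
  t1 = b.(b.(rec X. a.b.(b.X + (0 + X))) + (0 + (rec X. a.b.(b.X + (0 + X))))) → --b--▸ t2
  t2 = b.(rec X. a.b.(b.X + (0 + X))) + (0 + (rec X. a.b.(b.X + (0 + X)))) → --a--▸ t1, --b--▸ t0
Trace ⟨abaa⟩ through P, begin at {s0}:
  [1] a ⇒ {s1}
  [2] b ⇒ {s2}
  [3] a ⇒ {s0, s1}
  [4] a ⇒ {s1}
  — P admits the full trace.
Trace ⟨abaa⟩ through Q, begin at {t0}:
  [1] a ⇒ {t1}
  [2] b ⇒ {t2}
  [3] a ⇒ {t1}
  [4] a ⇒ no successor for Q

abaa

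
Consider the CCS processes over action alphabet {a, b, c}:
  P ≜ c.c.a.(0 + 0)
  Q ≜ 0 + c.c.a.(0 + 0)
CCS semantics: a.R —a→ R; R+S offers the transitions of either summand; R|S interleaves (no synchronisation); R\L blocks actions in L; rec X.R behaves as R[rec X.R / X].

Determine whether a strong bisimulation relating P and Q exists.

bisimilar

Reachable graph of P (4 states):
  m0 = c.c.a.(0 + 0) → =c=> m1
  m1 = c.a.(0 + 0) → =c=> m2
  m2 = a.(0 + 0) → =a=> m3
  m3 = 0 + 0 → ∅
Reachable graph of Q (4 states):
  n0 = 0 + c.c.a.(0 + 0) → =c=> n1
  n1 = c.a.(0 + 0) → =c=> n2
  n2 = a.(0 + 0) → =a=> n3
  n3 = 0 + 0 → ∅
Coarsest stable partition (strong bisimilarity classes):
  B0 = {m0, n0}
  B1 = {m1, n1}
  B2 = {m2, n2}
  B3 = {m3, n3}
m0 ∈ B0, n0 ∈ B0 → same block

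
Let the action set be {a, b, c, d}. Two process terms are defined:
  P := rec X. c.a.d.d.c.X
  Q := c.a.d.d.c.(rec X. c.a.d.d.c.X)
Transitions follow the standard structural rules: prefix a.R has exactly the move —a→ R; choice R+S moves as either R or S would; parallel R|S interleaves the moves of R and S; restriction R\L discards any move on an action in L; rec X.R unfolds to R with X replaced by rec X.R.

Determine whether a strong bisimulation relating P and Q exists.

YES

P's transition system — 5 states:
  s0 = rec X. c.a.d.d.c.X :: ··c··> s1
  s1 = a.d.d.c.(rec X. c.a.d.d.c.X) :: ··a··> s2
  s2 = d.d.c.(rec X. c.a.d.d.c.X) :: ··d··> s3
  s3 = d.c.(rec X. c.a.d.d.c.X) :: ··d··> s4
  s4 = c.(rec X. c.a.d.d.c.X) :: ··c··> s0
Q's transition system — 6 states:
  t0 = c.a.d.d.c.(rec X. c.a.d.d.c.X) :: ··c··> t1
  t1 = a.d.d.c.(rec X. c.a.d.d.c.X) :: ··a··> t2
  t2 = d.d.c.(rec X. c.a.d.d.c.X) :: ··d··> t3
  t3 = d.c.(rec X. c.a.d.d.c.X) :: ··d··> t4
  t4 = c.(rec X. c.a.d.d.c.X) :: ··c··> t5
  t5 = rec X. c.a.d.d.c.X :: ··c··> t1
Coarsest stable partition (strong bisimilarity classes):
  B0 = {s0, t0, t5}
  B1 = {s1, t1}
  B2 = {s2, t2}
  B3 = {s3, t3}
  B4 = {s4, t4}
s0 ∈ B0, t0 ∈ B0 → same block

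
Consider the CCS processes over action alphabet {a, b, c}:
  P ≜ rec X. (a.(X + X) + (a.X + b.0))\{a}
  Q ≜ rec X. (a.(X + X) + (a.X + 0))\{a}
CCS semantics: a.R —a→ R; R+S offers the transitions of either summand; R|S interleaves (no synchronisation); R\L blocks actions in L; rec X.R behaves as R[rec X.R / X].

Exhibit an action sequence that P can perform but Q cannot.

b

LTS(P): 2 reachable states
  s0 = rec X. (a.(X + X) + (a.X + b.0))\{a} | ··b··> s1
  s1 = 0\{a} | ∅
LTS(Q): 1 reachable states
  t0 = rec X. (a.(X + X) + (a.X + 0))\{a} | ∅
Run σ = ⟨b⟩ on P: start {s0}
  step 1 (b): {s1}
  ✓ P
Run σ = ⟨b⟩ on Q: start {t0}
  step 1 (b): ∅  — Q cannot continue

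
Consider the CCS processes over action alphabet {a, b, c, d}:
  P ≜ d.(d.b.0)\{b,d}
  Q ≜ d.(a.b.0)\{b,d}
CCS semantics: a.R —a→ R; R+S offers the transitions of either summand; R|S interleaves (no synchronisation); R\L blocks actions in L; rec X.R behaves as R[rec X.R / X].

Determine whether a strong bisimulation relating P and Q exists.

LTS(P): 2 reachable states
  s0 = d.(d.b.0)\{b,d} | --d--▸ s1
  s1 = (d.b.0)\{b,d} | stopped
LTS(Q): 3 reachable states
  t0 = d.(a.b.0)\{b,d} | --d--▸ t1
  t1 = (a.b.0)\{b,d} | --a--▸ t2
  t2 = (b.0)\{b,d} | stopped
Bisimilarity quotient blocks:
  B0 = {s0}
  B1 = {s1, t2}
  B2 = {t0}
  B3 = {t1}
s0 ∈ B0, t0 ∈ B2 → different blocks

not bisimilar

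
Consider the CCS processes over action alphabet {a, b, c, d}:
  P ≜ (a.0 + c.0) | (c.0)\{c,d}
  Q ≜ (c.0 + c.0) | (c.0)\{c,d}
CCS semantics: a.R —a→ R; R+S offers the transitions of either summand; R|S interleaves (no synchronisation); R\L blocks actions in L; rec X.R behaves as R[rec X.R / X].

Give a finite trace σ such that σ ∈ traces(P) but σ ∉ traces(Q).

a

Reachable graph of P (2 states):
  p0 = (a.0 + c.0) | (c.0)\{c,d} :: -a-> p1, -c-> p1
  p1 = 0 | (c.0)\{c,d} :: stopped
Reachable graph of Q (2 states):
  q0 = (c.0 + c.0) | (c.0)\{c,d} :: -c-> q1
  q1 = 0 | (c.0)\{c,d} :: stopped
Run σ = ⟨a⟩ on P: start {p0}
  [1] a ⇒ {p1}
  ✓ P
Run σ = ⟨a⟩ on Q: start {q0}
  [1] a ⇒ ∅  — Q cannot continue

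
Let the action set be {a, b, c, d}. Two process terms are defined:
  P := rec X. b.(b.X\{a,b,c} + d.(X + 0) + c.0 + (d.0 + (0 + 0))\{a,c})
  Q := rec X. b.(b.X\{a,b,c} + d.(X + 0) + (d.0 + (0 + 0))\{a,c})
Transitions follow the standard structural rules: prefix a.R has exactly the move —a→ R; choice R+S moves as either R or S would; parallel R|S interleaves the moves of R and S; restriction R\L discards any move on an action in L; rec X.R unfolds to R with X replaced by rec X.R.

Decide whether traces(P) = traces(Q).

NO — witness ⟨bc⟩

Reachable graph of P (6 states):
  s0 = rec X. b.(b.X\{a,b,c} + d.(X + 0) + c.0 + (d.0 + (0 + 0))\{a,c}) ⊢ -b-> s1
  s1 = b.(rec X. b.(b.X\{a,b,c} + d.(X + 0) + c.0 + (d.0 + (0 + 0))\{a,c}))\{a,b,c} + d.((rec X. b.(b.X\{a,b,c} + d.(X + 0) + c.0 + (d.0 + (0 + 0))\{a,c})) + 0) + c.0 + (d.0 + (0 + 0))\{a,c} ⊢ -b-> s2, -c-> s3, -d-> s4, -d-> s5
  s2 = (rec X. b.(b.X\{a,b,c} + d.(X + 0) + c.0 + (d.0 + (0 + 0))\{a,c}))\{a,b,c} ⊢ stopped
  s3 = 0 ⊢ stopped
  s4 = (rec X. b.(b.X\{a,b,c} + d.(X + 0) + c.0 + (d.0 + (0 + 0))\{a,c})) + 0 ⊢ -b-> s1
  s5 = 0\{a,c} ⊢ stopped
Reachable graph of Q (5 states):
  t0 = rec X. b.(b.X\{a,b,c} + d.(X + 0) + (d.0 + (0 + 0))\{a,c}) ⊢ -b-> t1
  t1 = b.(rec X. b.(b.X\{a,b,c} + d.(X + 0) + (d.0 + (0 + 0))\{a,c}))\{a,b,c} + d.((rec X. b.(b.X\{a,b,c} + d.(X + 0) + (d.0 + (0 + 0))\{a,c})) + 0) + (d.0 + (0 + 0))\{a,c} ⊢ -b-> t2, -d-> t3, -d-> t4
  t2 = (rec X. b.(b.X\{a,b,c} + d.(X + 0) + (d.0 + (0 + 0))\{a,c}))\{a,b,c} ⊢ stopped
  t3 = (rec X. b.(b.X\{a,b,c} + d.(X + 0) + (d.0 + (0 + 0))\{a,c})) + 0 ⊢ -b-> t1
  t4 = 0\{a,c} ⊢ stopped
Executing bc from P (initial set {s0}):
  after b @ step 1: {s1}
  after c @ step 2: {s3}
  ✓ P
Executing bc from Q (initial set {t0}):
  after b @ step 1: {t1}
  after c @ step 2: no successor for Q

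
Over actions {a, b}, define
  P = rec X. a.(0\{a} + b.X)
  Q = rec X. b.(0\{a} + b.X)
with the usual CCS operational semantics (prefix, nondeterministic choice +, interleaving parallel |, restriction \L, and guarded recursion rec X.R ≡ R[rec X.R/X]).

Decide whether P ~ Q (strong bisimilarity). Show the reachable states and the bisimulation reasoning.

not bisimilar

P's transition system — 2 states:
  m0 = rec X. a.(0\{a} + b.X) → --a--▸ m1
  m1 = 0\{a} + b.(rec X. a.(0\{a} + b.X)) → --b--▸ m0
Q's transition system — 2 states:
  n0 = rec X. b.(0\{a} + b.X) → --b--▸ n1
  n1 = 0\{a} + b.(rec X. b.(0\{a} + b.X)) → --b--▸ n0
Bisimilarity quotient blocks:
  B0 = {m0}
  B1 = {m1}
  B2 = {n0, n1}
m0 ∈ B0, n0 ∈ B2 → different blocks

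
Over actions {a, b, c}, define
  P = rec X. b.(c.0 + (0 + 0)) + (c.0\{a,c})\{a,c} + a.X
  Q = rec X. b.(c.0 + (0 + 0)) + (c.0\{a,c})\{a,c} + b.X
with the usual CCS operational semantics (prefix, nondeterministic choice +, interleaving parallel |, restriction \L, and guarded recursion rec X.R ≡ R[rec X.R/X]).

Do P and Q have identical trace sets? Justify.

LTS(P): 3 reachable states
  m0 = rec X. b.(c.0 + (0 + 0)) + (c.0\{a,c})\{a,c} + a.X :: -a-> m0, -b-> m1
  m1 = c.0 + (0 + 0) :: -c-> m2
  m2 = 0 :: ·
LTS(Q): 3 reachable states
  n0 = rec X. b.(c.0 + (0 + 0)) + (c.0\{a,c})\{a,c} + b.X :: -b-> n0, -b-> n1
  n1 = c.0 + (0 + 0) :: -c-> n2
  n2 = 0 :: ·
Trace ⟨a⟩ through P, begin at {m0}:
  step 1 (a): {m0}
  P completes σ.
Trace ⟨a⟩ through Q, begin at {n0}:
  step 1 (a): ∅ (Q stuck)

trace-distinct — witness ⟨a⟩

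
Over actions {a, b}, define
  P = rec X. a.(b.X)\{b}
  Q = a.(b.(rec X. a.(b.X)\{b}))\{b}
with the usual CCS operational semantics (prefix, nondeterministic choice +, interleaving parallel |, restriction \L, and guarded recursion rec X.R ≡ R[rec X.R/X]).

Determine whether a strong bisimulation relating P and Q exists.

Reachable graph of P (2 states):
  s0 = rec X. a.(b.X)\{b} :: -a-> s1
  s1 = (b.(rec X. a.(b.X)\{b}))\{b} :: ·
Reachable graph of Q (2 states):
  t0 = a.(b.(rec X. a.(b.X)\{b}))\{b} :: -a-> t1
  t1 = (b.(rec X. a.(b.X)\{b}))\{b} :: ·
Coarsest stable partition (strong bisimilarity classes):
  B0 = {s0, t0}
  B1 = {s1, t1}
s0 ∈ B0, t0 ∈ B0 → same block

P ~ Q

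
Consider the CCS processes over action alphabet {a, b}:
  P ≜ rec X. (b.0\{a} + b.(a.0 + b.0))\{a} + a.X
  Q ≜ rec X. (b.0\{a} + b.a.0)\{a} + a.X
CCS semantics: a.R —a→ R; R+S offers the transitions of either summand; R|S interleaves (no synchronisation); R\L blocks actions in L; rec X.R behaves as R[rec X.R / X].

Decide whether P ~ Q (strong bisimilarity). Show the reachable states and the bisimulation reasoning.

LTS(P): 4 reachable states
  p0 = rec X. (b.0\{a} + b.(a.0 + b.0))\{a} + a.X ⊢ —a→ p0, —b→ p1, —b→ p2
  p1 = (a.0 + b.0)\{a} ⊢ —b→ p3
  p2 = 0\{a}\{a} ⊢ ∅
  p3 = 0\{a} ⊢ ∅
LTS(Q): 3 reachable states
  q0 = rec X. (b.0\{a} + b.a.0)\{a} + a.X ⊢ —a→ q0, —b→ q1, —b→ q2
  q1 = (a.0)\{a} ⊢ ∅
  q2 = 0\{a}\{a} ⊢ ∅
Bisimilarity quotient blocks:
  B0 = {p0}
  B1 = {p1}
  B2 = {p2, p3, q1, q2}
  B3 = {q0}
p0 ∈ B0, q0 ∈ B3 → different blocks

NO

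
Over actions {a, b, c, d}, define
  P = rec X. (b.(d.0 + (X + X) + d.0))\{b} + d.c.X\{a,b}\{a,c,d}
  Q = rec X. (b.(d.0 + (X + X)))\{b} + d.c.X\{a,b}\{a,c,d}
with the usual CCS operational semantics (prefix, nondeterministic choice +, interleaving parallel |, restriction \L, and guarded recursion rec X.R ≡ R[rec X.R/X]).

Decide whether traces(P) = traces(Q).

P's transition system — 3 states:
  p0 = rec X. (b.(d.0 + (X + X) + d.0))\{b} + d.c.X\{a,b}\{a,c,d} → —d→ p1
  p1 = c.(rec X. (b.(d.0 + (X + X) + d.0))\{b} + d.c.X\{a,b}\{a,c,d})\{a,b}\{a,c,d} → —c→ p2
  p2 = (rec X. (b.(d.0 + (X + X) + d.0))\{b} + d.c.X\{a,b}\{a,c,d})\{a,b}\{a,c,d} → ·
Q's transition system — 3 states:
  q0 = rec X. (b.(d.0 + (X + X)))\{b} + d.c.X\{a,b}\{a,c,d} → —d→ q1
  q1 = c.(rec X. (b.(d.0 + (X + X)))\{b} + d.c.X\{a,b}\{a,c,d})\{a,b}\{a,c,d} → —c→ q2
  q2 = (rec X. (b.(d.0 + (X + X)))\{b} + d.c.X\{a,b}\{a,c,d})\{a,b}\{a,c,d} → ·
Bisimilarity quotient blocks:
  B0 = {p0, q0}
  B1 = {p1, q1}
  B2 = {p2, q2}
p0 ∈ B0, q0 ∈ B0 → same block
Bisimilar ⇒ trace-equivalent.

traces(P) = traces(Q)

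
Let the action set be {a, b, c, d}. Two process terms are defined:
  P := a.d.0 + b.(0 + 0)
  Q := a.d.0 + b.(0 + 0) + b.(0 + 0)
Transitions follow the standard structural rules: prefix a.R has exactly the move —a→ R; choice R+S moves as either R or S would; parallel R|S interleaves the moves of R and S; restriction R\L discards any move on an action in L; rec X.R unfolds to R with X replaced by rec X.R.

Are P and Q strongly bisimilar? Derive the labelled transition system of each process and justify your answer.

P ~ Q

LTS(P): 4 reachable states
  s0 = a.d.0 + b.(0 + 0) :: —a→ s1, —b→ s2
  s1 = d.0 :: —d→ s3
  s2 = 0 + 0 :: ·
  s3 = 0 :: ·
LTS(Q): 4 reachable states
  t0 = a.d.0 + b.(0 + 0) + b.(0 + 0) :: —a→ t1, —b→ t2
  t1 = d.0 :: —d→ t3
  t2 = 0 + 0 :: ·
  t3 = 0 :: ·
Partition-refinement fixed point:
  B0 = {s0, t0}
  B1 = {s2, s3, t2, t3}
  B2 = {s1, t1}
s0 ∈ B0, t0 ∈ B0 → same block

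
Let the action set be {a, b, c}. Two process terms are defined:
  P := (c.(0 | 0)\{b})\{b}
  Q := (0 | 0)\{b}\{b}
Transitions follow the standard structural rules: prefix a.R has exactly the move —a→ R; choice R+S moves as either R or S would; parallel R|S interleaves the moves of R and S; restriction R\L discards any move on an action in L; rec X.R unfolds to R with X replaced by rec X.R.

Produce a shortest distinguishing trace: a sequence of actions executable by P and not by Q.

c

P's transition system — 2 states:
  m0 = (c.(0 | 0)\{b})\{b} ⊢ -c-> m1
  m1 = (0 | 0)\{b}\{b} ⊢ stopped
Q's transition system — 1 states:
  n0 = (0 | 0)\{b}\{b} ⊢ stopped
Executing c from P (initial set {m0}):
  step 1 (c): {m1}
  P completes σ.
Executing c from Q (initial set {n0}):
  step 1 (c): ∅  — Q cannot continue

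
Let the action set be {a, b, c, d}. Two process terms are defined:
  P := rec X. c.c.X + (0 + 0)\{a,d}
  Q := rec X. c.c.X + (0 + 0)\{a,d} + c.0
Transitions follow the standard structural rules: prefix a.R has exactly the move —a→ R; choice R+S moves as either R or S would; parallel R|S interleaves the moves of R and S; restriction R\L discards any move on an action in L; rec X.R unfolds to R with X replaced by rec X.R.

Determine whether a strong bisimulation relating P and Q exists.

not bisimilar

P's transition system — 2 states:
  u0 = rec X. c.c.X + (0 + 0)\{a,d} ⊢ =c=> u1
  u1 = c.(rec X. c.c.X + (0 + 0)\{a,d}) ⊢ =c=> u0
Q's transition system — 3 states:
  v0 = rec X. c.c.X + (0 + 0)\{a,d} + c.0 ⊢ =c=> v1, =c=> v2
  v1 = 0 ⊢ deadlocked
  v2 = c.(rec X. c.c.X + (0 + 0)\{a,d} + c.0) ⊢ =c=> v0
Partition-refinement fixed point:
  B0 = {u0, u1}
  B1 = {v0}
  B2 = {v2}
  B3 = {v1}
u0 ∈ B0, v0 ∈ B1 → different blocks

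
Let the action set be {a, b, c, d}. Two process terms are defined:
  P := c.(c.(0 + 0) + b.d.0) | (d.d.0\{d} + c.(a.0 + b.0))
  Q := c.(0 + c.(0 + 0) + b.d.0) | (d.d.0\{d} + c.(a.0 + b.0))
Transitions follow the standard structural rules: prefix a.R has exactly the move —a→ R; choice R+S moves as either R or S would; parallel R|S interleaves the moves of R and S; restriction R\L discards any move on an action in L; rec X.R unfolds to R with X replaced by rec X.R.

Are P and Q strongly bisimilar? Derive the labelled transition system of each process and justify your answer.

P ~ Q

LTS(P): 25 reachable states
  m0 = c.(c.(0 + 0) + b.d.0) | (d.d.0\{d} + c.(a.0 + b.0)) → —c→ m1, —c→ m2, —d→ m3
  m1 = (c.(0 + 0) + b.d.0) | (d.d.0\{d} + c.(a.0 + b.0)) → —b→ m4, —c→ m5, —c→ m6, —d→ m7
  m2 = c.(c.(0 + 0) + b.d.0) | (a.0 + b.0) → —a→ m8, —b→ m8, —c→ m6
  m3 = c.(c.(0 + 0) + b.d.0) | d.0\{d} → —c→ m7, —d→ m9
  m4 = d.0 | (d.d.0\{d} + c.(a.0 + b.0)) → —c→ m10, —d→ m11, —d→ m12
  m5 = (0 + 0) | (d.d.0\{d} + c.(a.0 + b.0)) → —c→ m13, —d→ m14
  m6 = (c.(0 + 0) + b.d.0) | (a.0 + b.0) → —a→ m15, —b→ m10, —b→ m15, —c→ m13
  m7 = (c.(0 + 0) + b.d.0) | d.0\{d} → —b→ m12, —c→ m14, —d→ m16
  m8 = c.(c.(0 + 0) + b.d.0) | 0 → —c→ m15
  m9 = c.(c.(0 + 0) + b.d.0) | 0\{d} → —c→ m16
  m10 = d.0 | (a.0 + b.0) → —a→ m17, —b→ m17, —d→ m18
  m11 = 0 | (d.d.0\{d} + c.(a.0 + b.0)) → —c→ m18, —d→ m19
  m12 = d.0 | d.0\{d} → —d→ m19, —d→ m20
  m13 = (0 + 0) | (a.0 + b.0) → —a→ m21, —b→ m21
  m14 = (0 + 0) | d.0\{d} → —d→ m22
  m15 = (c.(0 + 0) + b.d.0) | 0 → —b→ m17, —c→ m21
  m16 = (c.(0 + 0) + b.d.0) | 0\{d} → —b→ m20, —c→ m22
  m17 = d.0 | 0 → —d→ m23
  m18 = 0 | (a.0 + b.0) → —a→ m23, —b→ m23
  m19 = 0 | d.0\{d} → —d→ m24
  m20 = d.0 | 0\{d} → —d→ m24
  m21 = (0 + 0) | 0 → ·
  m22 = (0 + 0) | 0\{d} → ·
  m23 = 0 | 0 → ·
  m24 = 0 | 0\{d} → ·
LTS(Q): 25 reachable states
  n0 = c.(0 + c.(0 + 0) + b.d.0) | (d.d.0\{d} + c.(a.0 + b.0)) → —c→ n1, —c→ n2, —d→ n3
  n1 = (0 + c.(0 + 0) + b.d.0) | (d.d.0\{d} + c.(a.0 + b.0)) → —b→ n4, —c→ n5, —c→ n6, —d→ n7
  n2 = c.(0 + c.(0 + 0) + b.d.0) | (a.0 + b.0) → —a→ n8, —b→ n8, —c→ n6
  n3 = c.(0 + c.(0 + 0) + b.d.0) | d.0\{d} → —c→ n7, —d→ n9
  n4 = d.0 | (d.d.0\{d} + c.(a.0 + b.0)) → —c→ n10, —d→ n11, —d→ n12
  n5 = (0 + 0) | (d.d.0\{d} + c.(a.0 + b.0)) → —c→ n13, —d→ n14
  n6 = (0 + c.(0 + 0) + b.d.0) | (a.0 + b.0) → —a→ n15, —b→ n10, —b→ n15, —c→ n13
  n7 = (0 + c.(0 + 0) + b.d.0) | d.0\{d} → —b→ n12, —c→ n14, —d→ n16
  n8 = c.(0 + c.(0 + 0) + b.d.0) | 0 → —c→ n15
  n9 = c.(0 + c.(0 + 0) + b.d.0) | 0\{d} → —c→ n16
  n10 = d.0 | (a.0 + b.0) → —a→ n17, —b→ n17, —d→ n18
  n11 = 0 | (d.d.0\{d} + c.(a.0 + b.0)) → —c→ n18, —d→ n19
  n12 = d.0 | d.0\{d} → —d→ n19, —d→ n20
  n13 = (0 + 0) | (a.0 + b.0) → —a→ n21, —b→ n21
  n14 = (0 + 0) | d.0\{d} → —d→ n22
  n15 = (0 + c.(0 + 0) + b.d.0) | 0 → —b→ n17, —c→ n21
  n16 = (0 + c.(0 + 0) + b.d.0) | 0\{d} → —b→ n20, —c→ n22
  n17 = d.0 | 0 → —d→ n23
  n18 = 0 | (a.0 + b.0) → —a→ n23, —b→ n23
  n19 = 0 | d.0\{d} → —d→ n24
  n20 = d.0 | 0\{d} → —d→ n24
  n21 = (0 + 0) | 0 → ·
  n22 = (0 + 0) | 0\{d} → ·
  n23 = 0 | 0 → ·
  n24 = 0 | 0\{d} → ·
Partition-refinement fixed point:
  B0 = {m0, n0}
  B1 = {m3, n3}
  B2 = {m7, n7}
  B3 = {m14, m17, m19, m20, n14, n17, n19, n20}
  B4 = {m21, m22, m23, m24, n21, n22, n23, n24}
  B5 = {m12, n12}
  B6 = {m15, m16, n15, n16}
  B7 = {m8, m9, n8, n9}
  B8 = {m1, n1}
  B9 = {m4, n4}
  B10 = {m11, m5, n11, n5}
  B11 = {m13, m18, n13, n18}
  B12 = {m10, n10}
  B13 = {m6, n6}
  B14 = {m2, n2}
m0 ∈ B0, n0 ∈ B0 → same block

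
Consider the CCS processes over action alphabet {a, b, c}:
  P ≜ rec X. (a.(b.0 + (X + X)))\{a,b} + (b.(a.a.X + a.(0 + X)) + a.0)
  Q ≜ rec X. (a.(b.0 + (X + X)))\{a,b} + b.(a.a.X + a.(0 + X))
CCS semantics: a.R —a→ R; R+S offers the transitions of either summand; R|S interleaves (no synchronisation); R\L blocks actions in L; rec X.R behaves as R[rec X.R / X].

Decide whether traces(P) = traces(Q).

NO — witness ⟨a⟩

LTS(P): 5 reachable states
  m0 = rec X. (a.(b.0 + (X + X)))\{a,b} + (b.(a.a.X + a.(0 + X)) + a.0) → =a=> m1, =b=> m2
  m1 = 0 → stopped
  m2 = a.a.(rec X. (a.(b.0 + (X + X)))\{a,b} + (b.(a.a.X + a.(0 + X)) + a.0)) + a.(0 + (rec X. (a.(b.0 + (X + X)))\{a,b} + (b.(a.a.X + a.(0 + X)) + a.0))) → =a=> m3, =a=> m4
  m3 = 0 + (rec X. (a.(b.0 + (X + X)))\{a,b} + (b.(a.a.X + a.(0 + X)) + a.0)) → =a=> m1, =b=> m2
  m4 = a.(rec X. (a.(b.0 + (X + X)))\{a,b} + (b.(a.a.X + a.(0 + X)) + a.0)) → =a=> m0
LTS(Q): 4 reachable states
  n0 = rec X. (a.(b.0 + (X + X)))\{a,b} + b.(a.a.X + a.(0 + X)) → =b=> n1
  n1 = a.a.(rec X. (a.(b.0 + (X + X)))\{a,b} + b.(a.a.X + a.(0 + X))) + a.(0 + (rec X. (a.(b.0 + (X + X)))\{a,b} + b.(a.a.X + a.(0 + X)))) → =a=> n2, =a=> n3
  n2 = 0 + (rec X. (a.(b.0 + (X + X)))\{a,b} + b.(a.a.X + a.(0 + X))) → =b=> n1
  n3 = a.(rec X. (a.(b.0 + (X + X)))\{a,b} + b.(a.a.X + a.(0 + X))) → =a=> n0
Trace ⟨a⟩ through P, begin at {m0}:
  after a @ step 1: {m1}
  ✓ P
Trace ⟨a⟩ through Q, begin at {n0}:
  after a @ step 1: ∅ (Q stuck)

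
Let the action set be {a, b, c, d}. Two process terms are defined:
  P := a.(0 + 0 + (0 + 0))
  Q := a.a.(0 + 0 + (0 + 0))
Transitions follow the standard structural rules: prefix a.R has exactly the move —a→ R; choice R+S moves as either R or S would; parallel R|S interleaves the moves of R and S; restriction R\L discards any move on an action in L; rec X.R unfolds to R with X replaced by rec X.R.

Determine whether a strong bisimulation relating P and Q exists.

NO

LTS(P): 2 reachable states
  u0 = a.(0 + 0 + (0 + 0)) → --a--▸ u1
  u1 = 0 + 0 + (0 + 0) → stopped
LTS(Q): 3 reachable states
  v0 = a.a.(0 + 0 + (0 + 0)) → --a--▸ v1
  v1 = a.(0 + 0 + (0 + 0)) → --a--▸ v2
  v2 = 0 + 0 + (0 + 0) → stopped
Bisimilarity quotient blocks:
  B0 = {u0, v1}
  B1 = {u1, v2}
  B2 = {v0}
u0 ∈ B0, v0 ∈ B2 → different blocks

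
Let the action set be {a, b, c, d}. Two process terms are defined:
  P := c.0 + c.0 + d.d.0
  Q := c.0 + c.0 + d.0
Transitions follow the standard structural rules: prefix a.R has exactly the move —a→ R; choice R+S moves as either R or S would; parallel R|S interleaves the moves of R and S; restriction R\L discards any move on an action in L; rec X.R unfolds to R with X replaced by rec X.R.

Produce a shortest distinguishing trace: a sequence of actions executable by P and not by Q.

P's transition system — 3 states:
  m0 = c.0 + c.0 + d.d.0 has moves ··c··> m1, ··d··> m2
  m1 = 0 has moves ∅
  m2 = d.0 has moves ··d··> m1
Q's transition system — 2 states:
  n0 = c.0 + c.0 + d.0 has moves ··c··> n1, ··d··> n1
  n1 = 0 has moves ∅
Trace ⟨dd⟩ through P, begin at {m0}:
  [1] d ⇒ {m2}
  [2] d ⇒ {m1}
  P completes σ.
Trace ⟨dd⟩ through Q, begin at {n0}:
  [1] d ⇒ {n1}
  [2] d ⇒ ∅ (Q stuck)

dd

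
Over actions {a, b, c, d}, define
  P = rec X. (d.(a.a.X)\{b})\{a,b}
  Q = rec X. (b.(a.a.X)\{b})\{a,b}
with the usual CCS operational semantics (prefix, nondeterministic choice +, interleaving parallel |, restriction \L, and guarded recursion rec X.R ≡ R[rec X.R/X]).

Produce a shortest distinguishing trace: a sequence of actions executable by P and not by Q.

d

Reachable graph of P (2 states):
  u0 = rec X. (d.(a.a.X)\{b})\{a,b} :: -d-> u1
  u1 = (a.a.(rec X. (d.(a.a.X)\{b})\{a,b}))\{b}\{a,b} :: ∅
Reachable graph of Q (1 states):
  v0 = rec X. (b.(a.a.X)\{b})\{a,b} :: ∅
Executing d from P (initial set {u0}):
  step 1 (d): {u1}
  ✓ P
Executing d from Q (initial set {v0}):
  step 1 (d): ∅ (Q stuck)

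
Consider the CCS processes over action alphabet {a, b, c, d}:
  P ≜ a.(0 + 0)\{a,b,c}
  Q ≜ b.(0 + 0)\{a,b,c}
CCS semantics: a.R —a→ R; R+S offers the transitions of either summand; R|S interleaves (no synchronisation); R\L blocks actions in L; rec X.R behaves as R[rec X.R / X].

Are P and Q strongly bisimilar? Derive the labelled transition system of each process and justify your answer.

Reachable graph of P (2 states):
  m0 = a.(0 + 0)\{a,b,c} :: -a-> m1
  m1 = (0 + 0)\{a,b,c} :: stopped
Reachable graph of Q (2 states):
  n0 = b.(0 + 0)\{a,b,c} :: -b-> n1
  n1 = (0 + 0)\{a,b,c} :: stopped
Coarsest stable partition (strong bisimilarity classes):
  B0 = {m0}
  B1 = {m1, n1}
  B2 = {n0}
m0 ∈ B0, n0 ∈ B2 → different blocks

NO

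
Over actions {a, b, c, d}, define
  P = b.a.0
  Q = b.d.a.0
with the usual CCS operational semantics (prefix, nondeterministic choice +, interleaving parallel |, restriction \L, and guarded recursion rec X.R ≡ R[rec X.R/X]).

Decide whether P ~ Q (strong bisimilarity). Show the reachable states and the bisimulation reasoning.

Reachable graph of P (3 states):
  s0 = b.a.0 :: =b=> s1
  s1 = a.0 :: =a=> s2
  s2 = 0 :: ·
Reachable graph of Q (4 states):
  t0 = b.d.a.0 :: =b=> t1
  t1 = d.a.0 :: =d=> t2
  t2 = a.0 :: =a=> t3
  t3 = 0 :: ·
Bisimilarity quotient blocks:
  B0 = {s0}
  B1 = {s1, t2}
  B2 = {s2, t3}
  B3 = {t0}
  B4 = {t1}
s0 ∈ B0, t0 ∈ B3 → different blocks

not bisimilar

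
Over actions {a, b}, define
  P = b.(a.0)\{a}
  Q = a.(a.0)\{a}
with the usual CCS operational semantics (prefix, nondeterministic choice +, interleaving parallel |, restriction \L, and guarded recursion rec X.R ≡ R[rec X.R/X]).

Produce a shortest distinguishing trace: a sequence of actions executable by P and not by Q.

b

Reachable graph of P (2 states):
  s0 = b.(a.0)\{a} ⊢ ··b··> s1
  s1 = (a.0)\{a} ⊢ ·
Reachable graph of Q (2 states):
  t0 = a.(a.0)\{a} ⊢ ··a··> t1
  t1 = (a.0)\{a} ⊢ ·
Executing b from P (initial set {s0}):
  after b @ step 1: {s1}
  P completes σ.
Executing b from Q (initial set {t0}):
  after b @ step 1: ∅ (Q stuck)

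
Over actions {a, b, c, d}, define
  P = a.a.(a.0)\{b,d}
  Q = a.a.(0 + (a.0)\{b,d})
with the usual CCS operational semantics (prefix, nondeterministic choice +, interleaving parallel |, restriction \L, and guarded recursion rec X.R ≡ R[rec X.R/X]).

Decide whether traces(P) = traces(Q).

traces(P) = traces(Q)

Reachable graph of P (4 states):
  s0 = a.a.(a.0)\{b,d} ⊢ -a-> s1
  s1 = a.(a.0)\{b,d} ⊢ -a-> s2
  s2 = (a.0)\{b,d} ⊢ -a-> s3
  s3 = 0\{b,d} ⊢ ∅
Reachable graph of Q (4 states):
  t0 = a.a.(0 + (a.0)\{b,d}) ⊢ -a-> t1
  t1 = a.(0 + (a.0)\{b,d}) ⊢ -a-> t2
  t2 = 0 + (a.0)\{b,d} ⊢ -a-> t3
  t3 = 0\{b,d} ⊢ ∅
Partition-refinement fixed point:
  B0 = {s0, t0}
  B1 = {s1, t1}
  B2 = {s2, t2}
  B3 = {s3, t3}
s0 ∈ B0, t0 ∈ B0 → same block
Bisimilar ⇒ trace-equivalent.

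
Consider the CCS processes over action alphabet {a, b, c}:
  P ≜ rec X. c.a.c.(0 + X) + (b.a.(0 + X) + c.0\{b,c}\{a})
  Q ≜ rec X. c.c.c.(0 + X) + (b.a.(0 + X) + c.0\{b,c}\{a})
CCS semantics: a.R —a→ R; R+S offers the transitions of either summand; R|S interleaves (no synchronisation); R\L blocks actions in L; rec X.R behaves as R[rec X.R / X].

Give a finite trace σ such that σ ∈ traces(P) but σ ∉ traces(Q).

ca

LTS(P): 6 reachable states
  m0 = rec X. c.a.c.(0 + X) + (b.a.(0 + X) + c.0\{b,c}\{a}) ⊢ --b--▸ m1, --c--▸ m2, --c--▸ m3
  m1 = a.(0 + (rec X. c.a.c.(0 + X) + (b.a.(0 + X) + c.0\{b,c}\{a}))) ⊢ --a--▸ m4
  m2 = 0\{b,c}\{a} ⊢ deadlocked
  m3 = a.c.(0 + (rec X. c.a.c.(0 + X) + (b.a.(0 + X) + c.0\{b,c}\{a}))) ⊢ --a--▸ m5
  m4 = 0 + (rec X. c.a.c.(0 + X) + (b.a.(0 + X) + c.0\{b,c}\{a})) ⊢ --b--▸ m1, --c--▸ m2, --c--▸ m3
  m5 = c.(0 + (rec X. c.a.c.(0 + X) + (b.a.(0 + X) + c.0\{b,c}\{a}))) ⊢ --c--▸ m4
LTS(Q): 6 reachable states
  n0 = rec X. c.c.c.(0 + X) + (b.a.(0 + X) + c.0\{b,c}\{a}) ⊢ --b--▸ n1, --c--▸ n2, --c--▸ n3
  n1 = a.(0 + (rec X. c.c.c.(0 + X) + (b.a.(0 + X) + c.0\{b,c}\{a}))) ⊢ --a--▸ n4
  n2 = 0\{b,c}\{a} ⊢ deadlocked
  n3 = c.c.(0 + (rec X. c.c.c.(0 + X) + (b.a.(0 + X) + c.0\{b,c}\{a}))) ⊢ --c--▸ n5
  n4 = 0 + (rec X. c.c.c.(0 + X) + (b.a.(0 + X) + c.0\{b,c}\{a})) ⊢ --b--▸ n1, --c--▸ n2, --c--▸ n3
  n5 = c.(0 + (rec X. c.c.c.(0 + X) + (b.a.(0 + X) + c.0\{b,c}\{a}))) ⊢ --c--▸ n4
Run σ = ⟨ca⟩ on P: start {m0}
  [1] c ⇒ {m2, m3}
  [2] a ⇒ {m5}
  ✓ P
Run σ = ⟨ca⟩ on Q: start {n0}
  [1] c ⇒ {n2, n3}
  [2] a ⇒ ∅  — Q cannot continue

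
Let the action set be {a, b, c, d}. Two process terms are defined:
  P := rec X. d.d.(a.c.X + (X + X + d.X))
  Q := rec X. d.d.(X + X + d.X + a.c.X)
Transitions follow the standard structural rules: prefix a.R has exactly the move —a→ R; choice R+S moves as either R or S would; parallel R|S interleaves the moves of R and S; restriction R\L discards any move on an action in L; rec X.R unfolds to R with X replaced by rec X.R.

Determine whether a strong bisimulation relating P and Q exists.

P's transition system — 4 states:
  m0 = rec X. d.d.(a.c.X + (X + X + d.X)) → --d--▸ m1
  m1 = d.(a.c.(rec X. d.d.(a.c.X + (X + X + d.X))) + ((rec X. d.d.(a.c.X + (X + X + d.X))) + (rec X. d.d.(a.c.X + (X + X + d.X))) + d.(rec X. d.d.(a.c.X + (X + X + d.X))))) → --d--▸ m2
  m2 = a.c.(rec X. d.d.(a.c.X + (X + X + d.X))) + ((rec X. d.d.(a.c.X + (X + X + d.X))) + (rec X. d.d.(a.c.X + (X + X + d.X))) + d.(rec X. d.d.(a.c.X + (X + X + d.X)))) → --a--▸ m3, --d--▸ m0, --d--▸ m1
  m3 = c.(rec X. d.d.(a.c.X + (X + X + d.X))) → --c--▸ m0
Q's transition system — 4 states:
  n0 = rec X. d.d.(X + X + d.X + a.c.X) → --d--▸ n1
  n1 = d.((rec X. d.d.(X + X + d.X + a.c.X)) + (rec X. d.d.(X + X + d.X + a.c.X)) + d.(rec X. d.d.(X + X + d.X + a.c.X)) + a.c.(rec X. d.d.(X + X + d.X + a.c.X))) → --d--▸ n2
  n2 = (rec X. d.d.(X + X + d.X + a.c.X)) + (rec X. d.d.(X + X + d.X + a.c.X)) + d.(rec X. d.d.(X + X + d.X + a.c.X)) + a.c.(rec X. d.d.(X + X + d.X + a.c.X)) → --a--▸ n3, --d--▸ n0, --d--▸ n1
  n3 = c.(rec X. d.d.(X + X + d.X + a.c.X)) → --c--▸ n0
Partition-refinement fixed point:
  B0 = {m0, n0}
  B1 = {m1, n1}
  B2 = {m2, n2}
  B3 = {m3, n3}
m0 ∈ B0, n0 ∈ B0 → same block

YES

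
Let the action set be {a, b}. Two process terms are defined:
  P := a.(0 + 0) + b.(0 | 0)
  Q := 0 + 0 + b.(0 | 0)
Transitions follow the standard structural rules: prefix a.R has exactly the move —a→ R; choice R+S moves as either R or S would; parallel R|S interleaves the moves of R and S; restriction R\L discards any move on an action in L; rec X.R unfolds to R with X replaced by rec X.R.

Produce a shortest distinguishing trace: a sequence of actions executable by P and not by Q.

a

Reachable graph of P (3 states):
  m0 = a.(0 + 0) + b.(0 | 0) | ··a··> m1, ··b··> m2
  m1 = 0 + 0 | stopped
  m2 = 0 | 0 | stopped
Reachable graph of Q (2 states):
  n0 = 0 + 0 + b.(0 | 0) | ··b··> n1
  n1 = 0 | 0 | stopped
Executing a from P (initial set {m0}):
  [1] a ⇒ {m1}
  P completes σ.
Executing a from Q (initial set {n0}):
  [1] a ⇒ ∅  — Q cannot continue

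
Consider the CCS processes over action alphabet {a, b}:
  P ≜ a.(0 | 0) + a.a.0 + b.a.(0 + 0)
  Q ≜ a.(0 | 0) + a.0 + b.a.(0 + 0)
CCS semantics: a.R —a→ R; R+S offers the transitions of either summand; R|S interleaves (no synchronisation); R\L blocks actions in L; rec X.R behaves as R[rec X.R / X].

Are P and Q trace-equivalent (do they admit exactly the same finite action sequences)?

trace-distinct — witness ⟨aa⟩

P's transition system — 6 states:
  m0 = a.(0 | 0) + a.a.0 + b.a.(0 + 0) has moves --a--▸ m1, --a--▸ m2, --b--▸ m3
  m1 = 0 | 0 has moves ∅
  m2 = a.0 has moves --a--▸ m4
  m3 = a.(0 + 0) has moves --a--▸ m5
  m4 = 0 has moves ∅
  m5 = 0 + 0 has moves ∅
Q's transition system — 5 states:
  n0 = a.(0 | 0) + a.0 + b.a.(0 + 0) has moves --a--▸ n1, --a--▸ n2, --b--▸ n3
  n1 = 0 has moves ∅
  n2 = 0 | 0 has moves ∅
  n3 = a.(0 + 0) has moves --a--▸ n4
  n4 = 0 + 0 has moves ∅
Trace ⟨aa⟩ through P, begin at {m0}:
  step 1 (a): {m1, m2}
  step 2 (a): {m4}
  — P admits the full trace.
Trace ⟨aa⟩ through Q, begin at {n0}:
  step 1 (a): {n1, n2}
  step 2 (a): ∅ (Q stuck)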